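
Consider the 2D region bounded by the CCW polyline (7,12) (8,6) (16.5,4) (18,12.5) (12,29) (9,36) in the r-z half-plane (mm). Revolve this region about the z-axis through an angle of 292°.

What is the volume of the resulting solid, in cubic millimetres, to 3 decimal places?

Profile (r,z), 6 vertices: (7,12) (8,6) (16.5,4) (18,12.5) (12,29) (9,36)
edge 0: (7,12)→(8,6)  cross = 7·6 − 8·12 = -54.0000; (r_i+r_j)·cross = 15·-54.0000 = -810.0000
edge 1: (8,6)→(16.5,4)  cross = 8·4 − 16.5·6 = -67.0000; (r_i+r_j)·cross = 24.5·-67.0000 = -1641.5000
edge 2: (16.5,4)→(18,12.5)  cross = 16.5·12.5 − 18·4 = 134.2500; (r_i+r_j)·cross = 34.5·134.2500 = 4631.6250
edge 3: (18,12.5)→(12,29)  cross = 18·29 − 12·12.5 = 372.0000; (r_i+r_j)·cross = 30·372.0000 = 11160.0000
edge 4: (12,29)→(9,36)  cross = 12·36 − 9·29 = 171.0000; (r_i+r_j)·cross = 21·171.0000 = 3591.0000
edge 5: (9,36)→(7,12)  cross = 9·12 − 7·36 = -144.0000; (r_i+r_j)·cross = 16·-144.0000 = -2304.0000
Σcross = 412.2500 → A = |Σcross|/2 = 206.1250 mm²
Σ(r_i+r_j)·cross = 14627.1250 → first moment M = |Σ|/6 = 2437.8542
R_c = M/A = 2437.8542/206.1250 = 11.8271 mm
θ = 292° = 5.096361 rad
V = θ·R_c·A = 5.096361·11.8271·206.1250 = 12424.186 mm³

Volume = 12424.186 mm³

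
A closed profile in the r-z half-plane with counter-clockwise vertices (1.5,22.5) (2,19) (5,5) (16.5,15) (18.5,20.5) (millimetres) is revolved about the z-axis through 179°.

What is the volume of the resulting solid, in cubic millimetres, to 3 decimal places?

Volume = 4697.794 mm³

Profile (r,z), 5 vertices: (1.5,22.5) (2,19) (5,5) (16.5,15) (18.5,20.5)
edge 0: (1.5,22.5)→(2,19)  cross = 1.5·19 − 2·22.5 = -16.5000; (r_i+r_j)·cross = 3.5·-16.5000 = -57.7500
edge 1: (2,19)→(5,5)  cross = 2·5 − 5·19 = -85.0000; (r_i+r_j)·cross = 7·-85.0000 = -595.0000
edge 2: (5,5)→(16.5,15)  cross = 5·15 − 16.5·5 = -7.5000; (r_i+r_j)·cross = 21.5·-7.5000 = -161.2500
edge 3: (16.5,15)→(18.5,20.5)  cross = 16.5·20.5 − 18.5·15 = 60.7500; (r_i+r_j)·cross = 35·60.7500 = 2126.2500
edge 4: (18.5,20.5)→(1.5,22.5)  cross = 18.5·22.5 − 1.5·20.5 = 385.5000; (r_i+r_j)·cross = 20·385.5000 = 7710.0000
Σcross = 337.2500 → A = |Σcross|/2 = 168.6250 mm²
Σ(r_i+r_j)·cross = 9022.2500 → first moment M = |Σ|/6 = 1503.7083
R_c = M/A = 1503.7083/168.6250 = 8.9175 mm
θ = 179° = 3.124139 rad
V = θ·R_c·A = 3.124139·8.9175·168.6250 = 4697.794 mm³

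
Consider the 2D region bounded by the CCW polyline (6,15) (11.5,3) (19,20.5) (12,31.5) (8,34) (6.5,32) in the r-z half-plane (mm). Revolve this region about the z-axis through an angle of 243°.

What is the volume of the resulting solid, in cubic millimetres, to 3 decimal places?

Profile (r,z), 6 vertices: (6,15) (11.5,3) (19,20.5) (12,31.5) (8,34) (6.5,32)
edge 0: (6,15)→(11.5,3)  cross = 6·3 − 11.5·15 = -154.5000; (r_i+r_j)·cross = 17.5·-154.5000 = -2703.7500
edge 1: (11.5,3)→(19,20.5)  cross = 11.5·20.5 − 19·3 = 178.7500; (r_i+r_j)·cross = 30.5·178.7500 = 5451.8750
edge 2: (19,20.5)→(12,31.5)  cross = 19·31.5 − 12·20.5 = 352.5000; (r_i+r_j)·cross = 31·352.5000 = 10927.5000
edge 3: (12,31.5)→(8,34)  cross = 12·34 − 8·31.5 = 156.0000; (r_i+r_j)·cross = 20·156.0000 = 3120.0000
edge 4: (8,34)→(6.5,32)  cross = 8·32 − 6.5·34 = 35.0000; (r_i+r_j)·cross = 14.5·35.0000 = 507.5000
edge 5: (6.5,32)→(6,15)  cross = 6.5·15 − 6·32 = -94.5000; (r_i+r_j)·cross = 12.5·-94.5000 = -1181.2500
Σcross = 473.2500 → A = |Σcross|/2 = 236.6250 mm²
Σ(r_i+r_j)·cross = 16121.8750 → first moment M = |Σ|/6 = 2686.9792
R_c = M/A = 2686.9792/236.6250 = 11.3554 mm
θ = 243° = 4.241150 rad
V = θ·R_c·A = 4.241150·11.3554·236.6250 = 11395.882 mm³

Volume = 11395.882 mm³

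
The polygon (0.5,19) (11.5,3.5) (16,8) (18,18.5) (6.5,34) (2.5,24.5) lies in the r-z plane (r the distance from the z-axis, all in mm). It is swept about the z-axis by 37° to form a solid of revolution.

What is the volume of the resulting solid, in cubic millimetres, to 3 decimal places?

Profile (r,z), 6 vertices: (0.5,19) (11.5,3.5) (16,8) (18,18.5) (6.5,34) (2.5,24.5)
edge 0: (0.5,19)→(11.5,3.5)  cross = 0.5·3.5 − 11.5·19 = -216.7500; (r_i+r_j)·cross = 12·-216.7500 = -2601.0000
edge 1: (11.5,3.5)→(16,8)  cross = 11.5·8 − 16·3.5 = 36.0000; (r_i+r_j)·cross = 27.5·36.0000 = 990.0000
edge 2: (16,8)→(18,18.5)  cross = 16·18.5 − 18·8 = 152.0000; (r_i+r_j)·cross = 34·152.0000 = 5168.0000
edge 3: (18,18.5)→(6.5,34)  cross = 18·34 − 6.5·18.5 = 491.7500; (r_i+r_j)·cross = 24.5·491.7500 = 12047.8750
edge 4: (6.5,34)→(2.5,24.5)  cross = 6.5·24.5 − 2.5·34 = 74.2500; (r_i+r_j)·cross = 9·74.2500 = 668.2500
edge 5: (2.5,24.5)→(0.5,19)  cross = 2.5·19 − 0.5·24.5 = 35.2500; (r_i+r_j)·cross = 3·35.2500 = 105.7500
Σcross = 572.5000 → A = |Σcross|/2 = 286.2500 mm²
Σ(r_i+r_j)·cross = 16378.8750 → first moment M = |Σ|/6 = 2729.8125
R_c = M/A = 2729.8125/286.2500 = 9.5365 mm
θ = 37° = 0.645772 rad
V = θ·R_c·A = 0.645772·9.5365·286.2500 = 1762.836 mm³

Volume = 1762.836 mm³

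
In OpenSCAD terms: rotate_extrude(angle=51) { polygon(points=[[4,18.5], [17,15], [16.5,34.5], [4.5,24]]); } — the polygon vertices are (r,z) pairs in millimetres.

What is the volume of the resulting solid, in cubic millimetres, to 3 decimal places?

Volume = 1625.856 mm³

Profile (r,z), 4 vertices: (4,18.5) (17,15) (16.5,34.5) (4.5,24)
edge 0: (4,18.5)→(17,15)  cross = 4·15 − 17·18.5 = -254.5000; (r_i+r_j)·cross = 21·-254.5000 = -5344.5000
edge 1: (17,15)→(16.5,34.5)  cross = 17·34.5 − 16.5·15 = 339.0000; (r_i+r_j)·cross = 33.5·339.0000 = 11356.5000
edge 2: (16.5,34.5)→(4.5,24)  cross = 16.5·24 − 4.5·34.5 = 240.7500; (r_i+r_j)·cross = 21·240.7500 = 5055.7500
edge 3: (4.5,24)→(4,18.5)  cross = 4.5·18.5 − 4·24 = -12.7500; (r_i+r_j)·cross = 8.5·-12.7500 = -108.3750
Σcross = 312.5000 → A = |Σcross|/2 = 156.2500 mm²
Σ(r_i+r_j)·cross = 10959.3750 → first moment M = |Σ|/6 = 1826.5625
R_c = M/A = 1826.5625/156.2500 = 11.6900 mm
θ = 51° = 0.890118 rad
V = θ·R_c·A = 0.890118·11.6900·156.2500 = 1625.856 mm³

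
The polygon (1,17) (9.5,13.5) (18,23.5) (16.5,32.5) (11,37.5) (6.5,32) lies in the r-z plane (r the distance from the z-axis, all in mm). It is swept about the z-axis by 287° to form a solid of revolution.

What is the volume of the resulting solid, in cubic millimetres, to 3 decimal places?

Volume = 12001.374 mm³

Profile (r,z), 6 vertices: (1,17) (9.5,13.5) (18,23.5) (16.5,32.5) (11,37.5) (6.5,32)
edge 0: (1,17)→(9.5,13.5)  cross = 1·13.5 − 9.5·17 = -148.0000; (r_i+r_j)·cross = 10.5·-148.0000 = -1554.0000
edge 1: (9.5,13.5)→(18,23.5)  cross = 9.5·23.5 − 18·13.5 = -19.7500; (r_i+r_j)·cross = 27.5·-19.7500 = -543.1250
edge 2: (18,23.5)→(16.5,32.5)  cross = 18·32.5 − 16.5·23.5 = 197.2500; (r_i+r_j)·cross = 34.5·197.2500 = 6805.1250
edge 3: (16.5,32.5)→(11,37.5)  cross = 16.5·37.5 − 11·32.5 = 261.2500; (r_i+r_j)·cross = 27.5·261.2500 = 7184.3750
edge 4: (11,37.5)→(6.5,32)  cross = 11·32 − 6.5·37.5 = 108.2500; (r_i+r_j)·cross = 17.5·108.2500 = 1894.3750
edge 5: (6.5,32)→(1,17)  cross = 6.5·17 − 1·32 = 78.5000; (r_i+r_j)·cross = 7.5·78.5000 = 588.7500
Σcross = 477.5000 → A = |Σcross|/2 = 238.7500 mm²
Σ(r_i+r_j)·cross = 14375.5000 → first moment M = |Σ|/6 = 2395.9167
R_c = M/A = 2395.9167/238.7500 = 10.0353 mm
θ = 287° = 5.009095 rad
V = θ·R_c·A = 5.009095·10.0353·238.7500 = 12001.374 mm³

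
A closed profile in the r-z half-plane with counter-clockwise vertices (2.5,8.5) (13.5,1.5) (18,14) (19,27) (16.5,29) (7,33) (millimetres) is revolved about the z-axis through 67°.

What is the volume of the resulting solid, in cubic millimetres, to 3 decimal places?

Volume = 4486.290 mm³

Profile (r,z), 6 vertices: (2.5,8.5) (13.5,1.5) (18,14) (19,27) (16.5,29) (7,33)
edge 0: (2.5,8.5)→(13.5,1.5)  cross = 2.5·1.5 − 13.5·8.5 = -111.0000; (r_i+r_j)·cross = 16·-111.0000 = -1776.0000
edge 1: (13.5,1.5)→(18,14)  cross = 13.5·14 − 18·1.5 = 162.0000; (r_i+r_j)·cross = 31.5·162.0000 = 5103.0000
edge 2: (18,14)→(19,27)  cross = 18·27 − 19·14 = 220.0000; (r_i+r_j)·cross = 37·220.0000 = 8140.0000
edge 3: (19,27)→(16.5,29)  cross = 19·29 − 16.5·27 = 105.5000; (r_i+r_j)·cross = 35.5·105.5000 = 3745.2500
edge 4: (16.5,29)→(7,33)  cross = 16.5·33 − 7·29 = 341.5000; (r_i+r_j)·cross = 23.5·341.5000 = 8025.2500
edge 5: (7,33)→(2.5,8.5)  cross = 7·8.5 − 2.5·33 = -23.0000; (r_i+r_j)·cross = 9.5·-23.0000 = -218.5000
Σcross = 695.0000 → A = |Σcross|/2 = 347.5000 mm²
Σ(r_i+r_j)·cross = 23019.0000 → first moment M = |Σ|/6 = 3836.5000
R_c = M/A = 3836.5000/347.5000 = 11.0403 mm
θ = 67° = 1.169371 rad
V = θ·R_c·A = 1.169371·11.0403·347.5000 = 4486.290 mm³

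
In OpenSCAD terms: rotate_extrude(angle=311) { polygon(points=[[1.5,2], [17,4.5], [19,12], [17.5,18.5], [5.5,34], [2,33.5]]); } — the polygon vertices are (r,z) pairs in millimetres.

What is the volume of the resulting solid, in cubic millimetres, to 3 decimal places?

Profile (r,z), 6 vertices: (1.5,2) (17,4.5) (19,12) (17.5,18.5) (5.5,34) (2,33.5)
edge 0: (1.5,2)→(17,4.5)  cross = 1.5·4.5 − 17·2 = -27.2500; (r_i+r_j)·cross = 18.5·-27.2500 = -504.1250
edge 1: (17,4.5)→(19,12)  cross = 17·12 − 19·4.5 = 118.5000; (r_i+r_j)·cross = 36·118.5000 = 4266.0000
edge 2: (19,12)→(17.5,18.5)  cross = 19·18.5 − 17.5·12 = 141.5000; (r_i+r_j)·cross = 36.5·141.5000 = 5164.7500
edge 3: (17.5,18.5)→(5.5,34)  cross = 17.5·34 − 5.5·18.5 = 493.2500; (r_i+r_j)·cross = 23·493.2500 = 11344.7500
edge 4: (5.5,34)→(2,33.5)  cross = 5.5·33.5 − 2·34 = 116.2500; (r_i+r_j)·cross = 7.5·116.2500 = 871.8750
edge 5: (2,33.5)→(1.5,2)  cross = 2·2 − 1.5·33.5 = -46.2500; (r_i+r_j)·cross = 3.5·-46.2500 = -161.8750
Σcross = 796.0000 → A = |Σcross|/2 = 398.0000 mm²
Σ(r_i+r_j)·cross = 20981.3750 → first moment M = |Σ|/6 = 3496.8958
R_c = M/A = 3496.8958/398.0000 = 8.7862 mm
θ = 311° = 5.427974 rad
V = θ·R_c·A = 5.427974·8.7862·398.0000 = 18981.060 mm³

Volume = 18981.060 mm³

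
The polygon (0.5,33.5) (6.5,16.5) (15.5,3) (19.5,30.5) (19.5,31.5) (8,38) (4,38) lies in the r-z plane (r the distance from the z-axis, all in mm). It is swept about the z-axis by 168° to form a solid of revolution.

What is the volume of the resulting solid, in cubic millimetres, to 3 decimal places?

Profile (r,z), 7 vertices: (0.5,33.5) (6.5,16.5) (15.5,3) (19.5,30.5) (19.5,31.5) (8,38) (4,38)
edge 0: (0.5,33.5)→(6.5,16.5)  cross = 0.5·16.5 − 6.5·33.5 = -209.5000; (r_i+r_j)·cross = 7·-209.5000 = -1466.5000
edge 1: (6.5,16.5)→(15.5,3)  cross = 6.5·3 − 15.5·16.5 = -236.2500; (r_i+r_j)·cross = 22·-236.2500 = -5197.5000
edge 2: (15.5,3)→(19.5,30.5)  cross = 15.5·30.5 − 19.5·3 = 414.2500; (r_i+r_j)·cross = 35·414.2500 = 14498.7500
edge 3: (19.5,30.5)→(19.5,31.5)  cross = 19.5·31.5 − 19.5·30.5 = 19.5000; (r_i+r_j)·cross = 39·19.5000 = 760.5000
edge 4: (19.5,31.5)→(8,38)  cross = 19.5·38 − 8·31.5 = 489.0000; (r_i+r_j)·cross = 27.5·489.0000 = 13447.5000
edge 5: (8,38)→(4,38)  cross = 8·38 − 4·38 = 152.0000; (r_i+r_j)·cross = 12·152.0000 = 1824.0000
edge 6: (4,38)→(0.5,33.5)  cross = 4·33.5 − 0.5·38 = 115.0000; (r_i+r_j)·cross = 4.5·115.0000 = 517.5000
Σcross = 744.0000 → A = |Σcross|/2 = 372.0000 mm²
Σ(r_i+r_j)·cross = 24384.2500 → first moment M = |Σ|/6 = 4064.0417
R_c = M/A = 4064.0417/372.0000 = 10.9248 mm
θ = 168° = 2.932153 rad
V = θ·R_c·A = 2.932153·10.9248·372.0000 = 11916.393 mm³

Volume = 11916.393 mm³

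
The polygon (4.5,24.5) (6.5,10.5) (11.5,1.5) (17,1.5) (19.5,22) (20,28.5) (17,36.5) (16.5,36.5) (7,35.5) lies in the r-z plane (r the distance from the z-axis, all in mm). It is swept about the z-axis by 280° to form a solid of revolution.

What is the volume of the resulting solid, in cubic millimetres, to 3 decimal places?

Volume = 25478.171 mm³

Profile (r,z), 9 vertices: (4.5,24.5) (6.5,10.5) (11.5,1.5) (17,1.5) (19.5,22) (20,28.5) (17,36.5) (16.5,36.5) (7,35.5)
edge 0: (4.5,24.5)→(6.5,10.5)  cross = 4.5·10.5 − 6.5·24.5 = -112.0000; (r_i+r_j)·cross = 11·-112.0000 = -1232.0000
edge 1: (6.5,10.5)→(11.5,1.5)  cross = 6.5·1.5 − 11.5·10.5 = -111.0000; (r_i+r_j)·cross = 18·-111.0000 = -1998.0000
edge 2: (11.5,1.5)→(17,1.5)  cross = 11.5·1.5 − 17·1.5 = -8.2500; (r_i+r_j)·cross = 28.5·-8.2500 = -235.1250
edge 3: (17,1.5)→(19.5,22)  cross = 17·22 − 19.5·1.5 = 344.7500; (r_i+r_j)·cross = 36.5·344.7500 = 12583.3750
edge 4: (19.5,22)→(20,28.5)  cross = 19.5·28.5 − 20·22 = 115.7500; (r_i+r_j)·cross = 39.5·115.7500 = 4572.1250
edge 5: (20,28.5)→(17,36.5)  cross = 20·36.5 − 17·28.5 = 245.5000; (r_i+r_j)·cross = 37·245.5000 = 9083.5000
edge 6: (17,36.5)→(16.5,36.5)  cross = 17·36.5 − 16.5·36.5 = 18.2500; (r_i+r_j)·cross = 33.5·18.2500 = 611.3750
edge 7: (16.5,36.5)→(7,35.5)  cross = 16.5·35.5 − 7·36.5 = 330.2500; (r_i+r_j)·cross = 23.5·330.2500 = 7760.8750
edge 8: (7,35.5)→(4.5,24.5)  cross = 7·24.5 − 4.5·35.5 = 11.7500; (r_i+r_j)·cross = 11.5·11.7500 = 135.1250
Σcross = 835.0000 → A = |Σcross|/2 = 417.5000 mm²
Σ(r_i+r_j)·cross = 31281.2500 → first moment M = |Σ|/6 = 5213.5417
R_c = M/A = 5213.5417/417.5000 = 12.4875 mm
θ = 280° = 4.886922 rad
V = θ·R_c·A = 4.886922·12.4875·417.5000 = 25478.171 mm³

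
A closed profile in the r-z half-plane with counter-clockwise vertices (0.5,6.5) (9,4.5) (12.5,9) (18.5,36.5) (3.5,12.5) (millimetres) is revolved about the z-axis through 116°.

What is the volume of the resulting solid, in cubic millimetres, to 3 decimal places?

Volume = 3820.724 mm³

Profile (r,z), 5 vertices: (0.5,6.5) (9,4.5) (12.5,9) (18.5,36.5) (3.5,12.5)
edge 0: (0.5,6.5)→(9,4.5)  cross = 0.5·4.5 − 9·6.5 = -56.2500; (r_i+r_j)·cross = 9.5·-56.2500 = -534.3750
edge 1: (9,4.5)→(12.5,9)  cross = 9·9 − 12.5·4.5 = 24.7500; (r_i+r_j)·cross = 21.5·24.7500 = 532.1250
edge 2: (12.5,9)→(18.5,36.5)  cross = 12.5·36.5 − 18.5·9 = 289.7500; (r_i+r_j)·cross = 31·289.7500 = 8982.2500
edge 3: (18.5,36.5)→(3.5,12.5)  cross = 18.5·12.5 − 3.5·36.5 = 103.5000; (r_i+r_j)·cross = 22·103.5000 = 2277.0000
edge 4: (3.5,12.5)→(0.5,6.5)  cross = 3.5·6.5 − 0.5·12.5 = 16.5000; (r_i+r_j)·cross = 4·16.5000 = 66.0000
Σcross = 378.2500 → A = |Σcross|/2 = 189.1250 mm²
Σ(r_i+r_j)·cross = 11323.0000 → first moment M = |Σ|/6 = 1887.1667
R_c = M/A = 1887.1667/189.1250 = 9.9784 mm
θ = 116° = 2.024582 rad
V = θ·R_c·A = 2.024582·9.9784·189.1250 = 3820.724 mm³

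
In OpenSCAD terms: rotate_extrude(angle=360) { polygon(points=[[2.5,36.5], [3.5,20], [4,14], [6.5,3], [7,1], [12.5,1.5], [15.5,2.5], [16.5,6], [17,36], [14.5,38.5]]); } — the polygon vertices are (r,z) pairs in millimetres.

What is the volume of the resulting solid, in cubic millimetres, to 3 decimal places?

Volume = 29461.332 mm³

Profile (r,z), 10 vertices: (2.5,36.5) (3.5,20) (4,14) (6.5,3) (7,1) (12.5,1.5) (15.5,2.5) (16.5,6) (17,36) (14.5,38.5)
edge 0: (2.5,36.5)→(3.5,20)  cross = 2.5·20 − 3.5·36.5 = -77.7500; (r_i+r_j)·cross = 6·-77.7500 = -466.5000
edge 1: (3.5,20)→(4,14)  cross = 3.5·14 − 4·20 = -31.0000; (r_i+r_j)·cross = 7.5·-31.0000 = -232.5000
edge 2: (4,14)→(6.5,3)  cross = 4·3 − 6.5·14 = -79.0000; (r_i+r_j)·cross = 10.5·-79.0000 = -829.5000
edge 3: (6.5,3)→(7,1)  cross = 6.5·1 − 7·3 = -14.5000; (r_i+r_j)·cross = 13.5·-14.5000 = -195.7500
edge 4: (7,1)→(12.5,1.5)  cross = 7·1.5 − 12.5·1 = -2.0000; (r_i+r_j)·cross = 19.5·-2.0000 = -39.0000
edge 5: (12.5,1.5)→(15.5,2.5)  cross = 12.5·2.5 − 15.5·1.5 = 8.0000; (r_i+r_j)·cross = 28·8.0000 = 224.0000
edge 6: (15.5,2.5)→(16.5,6)  cross = 15.5·6 − 16.5·2.5 = 51.7500; (r_i+r_j)·cross = 32·51.7500 = 1656.0000
edge 7: (16.5,6)→(17,36)  cross = 16.5·36 − 17·6 = 492.0000; (r_i+r_j)·cross = 33.5·492.0000 = 16482.0000
edge 8: (17,36)→(14.5,38.5)  cross = 17·38.5 − 14.5·36 = 132.5000; (r_i+r_j)·cross = 31.5·132.5000 = 4173.7500
edge 9: (14.5,38.5)→(2.5,36.5)  cross = 14.5·36.5 − 2.5·38.5 = 433.0000; (r_i+r_j)·cross = 17·433.0000 = 7361.0000
Σcross = 913.0000 → A = |Σcross|/2 = 456.5000 mm²
Σ(r_i+r_j)·cross = 28133.5000 → first moment M = |Σ|/6 = 4688.9167
R_c = M/A = 4688.9167/456.5000 = 10.2714 mm
θ = 360° = 6.283185 rad
V = θ·R_c·A = 6.283185·10.2714·456.5000 = 29461.332 mm³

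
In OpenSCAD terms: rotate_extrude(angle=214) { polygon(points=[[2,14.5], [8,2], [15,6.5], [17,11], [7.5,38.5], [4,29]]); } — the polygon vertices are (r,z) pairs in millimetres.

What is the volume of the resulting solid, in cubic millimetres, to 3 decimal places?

Profile (r,z), 6 vertices: (2,14.5) (8,2) (15,6.5) (17,11) (7.5,38.5) (4,29)
edge 0: (2,14.5)→(8,2)  cross = 2·2 − 8·14.5 = -112.0000; (r_i+r_j)·cross = 10·-112.0000 = -1120.0000
edge 1: (8,2)→(15,6.5)  cross = 8·6.5 − 15·2 = 22.0000; (r_i+r_j)·cross = 23·22.0000 = 506.0000
edge 2: (15,6.5)→(17,11)  cross = 15·11 − 17·6.5 = 54.5000; (r_i+r_j)·cross = 32·54.5000 = 1744.0000
edge 3: (17,11)→(7.5,38.5)  cross = 17·38.5 − 7.5·11 = 572.0000; (r_i+r_j)·cross = 24.5·572.0000 = 14014.0000
edge 4: (7.5,38.5)→(4,29)  cross = 7.5·29 − 4·38.5 = 63.5000; (r_i+r_j)·cross = 11.5·63.5000 = 730.2500
edge 5: (4,29)→(2,14.5)  cross = 4·14.5 − 2·29 = 0.0000; (r_i+r_j)·cross = 6·0.0000 = 0.0000
Σcross = 600.0000 → A = |Σcross|/2 = 300.0000 mm²
Σ(r_i+r_j)·cross = 15874.2500 → first moment M = |Σ|/6 = 2645.7083
R_c = M/A = 2645.7083/300.0000 = 8.8190 mm
θ = 214° = 3.735005 rad
V = θ·R_c·A = 3.735005·8.8190·300.0000 = 9881.733 mm³

Volume = 9881.733 mm³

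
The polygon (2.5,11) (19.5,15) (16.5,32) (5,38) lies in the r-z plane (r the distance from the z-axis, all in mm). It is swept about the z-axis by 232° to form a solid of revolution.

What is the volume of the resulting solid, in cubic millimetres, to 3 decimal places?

Profile (r,z), 4 vertices: (2.5,11) (19.5,15) (16.5,32) (5,38)
edge 0: (2.5,11)→(19.5,15)  cross = 2.5·15 − 19.5·11 = -177.0000; (r_i+r_j)·cross = 22·-177.0000 = -3894.0000
edge 1: (19.5,15)→(16.5,32)  cross = 19.5·32 − 16.5·15 = 376.5000; (r_i+r_j)·cross = 36·376.5000 = 13554.0000
edge 2: (16.5,32)→(5,38)  cross = 16.5·38 − 5·32 = 467.0000; (r_i+r_j)·cross = 21.5·467.0000 = 10040.5000
edge 3: (5,38)→(2.5,11)  cross = 5·11 − 2.5·38 = -40.0000; (r_i+r_j)·cross = 7.5·-40.0000 = -300.0000
Σcross = 626.5000 → A = |Σcross|/2 = 313.2500 mm²
Σ(r_i+r_j)·cross = 19400.5000 → first moment M = |Σ|/6 = 3233.4167
R_c = M/A = 3233.4167/313.2500 = 10.3222 mm
θ = 232° = 4.049164 rad
V = θ·R_c·A = 4.049164·10.3222·313.2500 = 13092.634 mm³

Volume = 13092.634 mm³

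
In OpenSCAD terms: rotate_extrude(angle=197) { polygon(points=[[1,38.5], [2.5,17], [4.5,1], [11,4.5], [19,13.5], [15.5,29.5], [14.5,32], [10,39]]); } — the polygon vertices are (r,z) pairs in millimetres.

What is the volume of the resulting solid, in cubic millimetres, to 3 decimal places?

Profile (r,z), 8 vertices: (1,38.5) (2.5,17) (4.5,1) (11,4.5) (19,13.5) (15.5,29.5) (14.5,32) (10,39)
edge 0: (1,38.5)→(2.5,17)  cross = 1·17 − 2.5·38.5 = -79.2500; (r_i+r_j)·cross = 3.5·-79.2500 = -277.3750
edge 1: (2.5,17)→(4.5,1)  cross = 2.5·1 − 4.5·17 = -74.0000; (r_i+r_j)·cross = 7·-74.0000 = -518.0000
edge 2: (4.5,1)→(11,4.5)  cross = 4.5·4.5 − 11·1 = 9.2500; (r_i+r_j)·cross = 15.5·9.2500 = 143.3750
edge 3: (11,4.5)→(19,13.5)  cross = 11·13.5 − 19·4.5 = 63.0000; (r_i+r_j)·cross = 30·63.0000 = 1890.0000
edge 4: (19,13.5)→(15.5,29.5)  cross = 19·29.5 − 15.5·13.5 = 351.2500; (r_i+r_j)·cross = 34.5·351.2500 = 12118.1250
edge 5: (15.5,29.5)→(14.5,32)  cross = 15.5·32 − 14.5·29.5 = 68.2500; (r_i+r_j)·cross = 30·68.2500 = 2047.5000
edge 6: (14.5,32)→(10,39)  cross = 14.5·39 − 10·32 = 245.5000; (r_i+r_j)·cross = 24.5·245.5000 = 6014.7500
edge 7: (10,39)→(1,38.5)  cross = 10·38.5 − 1·39 = 346.0000; (r_i+r_j)·cross = 11·346.0000 = 3806.0000
Σcross = 930.0000 → A = |Σcross|/2 = 465.0000 mm²
Σ(r_i+r_j)·cross = 25224.3750 → first moment M = |Σ|/6 = 4204.0625
R_c = M/A = 4204.0625/465.0000 = 9.0410 mm
θ = 197° = 3.438299 rad
V = θ·R_c·A = 3.438299·9.0410·465.0000 = 14454.822 mm³

Volume = 14454.822 mm³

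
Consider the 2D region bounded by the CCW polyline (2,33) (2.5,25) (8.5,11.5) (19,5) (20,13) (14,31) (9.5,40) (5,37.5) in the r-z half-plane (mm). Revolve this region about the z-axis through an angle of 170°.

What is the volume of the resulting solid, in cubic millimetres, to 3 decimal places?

Volume = 11251.276 mm³

Profile (r,z), 8 vertices: (2,33) (2.5,25) (8.5,11.5) (19,5) (20,13) (14,31) (9.5,40) (5,37.5)
edge 0: (2,33)→(2.5,25)  cross = 2·25 − 2.5·33 = -32.5000; (r_i+r_j)·cross = 4.5·-32.5000 = -146.2500
edge 1: (2.5,25)→(8.5,11.5)  cross = 2.5·11.5 − 8.5·25 = -183.7500; (r_i+r_j)·cross = 11·-183.7500 = -2021.2500
edge 2: (8.5,11.5)→(19,5)  cross = 8.5·5 − 19·11.5 = -176.0000; (r_i+r_j)·cross = 27.5·-176.0000 = -4840.0000
edge 3: (19,5)→(20,13)  cross = 19·13 − 20·5 = 147.0000; (r_i+r_j)·cross = 39·147.0000 = 5733.0000
edge 4: (20,13)→(14,31)  cross = 20·31 − 14·13 = 438.0000; (r_i+r_j)·cross = 34·438.0000 = 14892.0000
edge 5: (14,31)→(9.5,40)  cross = 14·40 − 9.5·31 = 265.5000; (r_i+r_j)·cross = 23.5·265.5000 = 6239.2500
edge 6: (9.5,40)→(5,37.5)  cross = 9.5·37.5 − 5·40 = 156.2500; (r_i+r_j)·cross = 14.5·156.2500 = 2265.6250
edge 7: (5,37.5)→(2,33)  cross = 5·33 − 2·37.5 = 90.0000; (r_i+r_j)·cross = 7·90.0000 = 630.0000
Σcross = 704.5000 → A = |Σcross|/2 = 352.2500 mm²
Σ(r_i+r_j)·cross = 22752.3750 → first moment M = |Σ|/6 = 3792.0625
R_c = M/A = 3792.0625/352.2500 = 10.7653 mm
θ = 170° = 2.967060 rad
V = θ·R_c·A = 2.967060·10.7653·352.2500 = 11251.276 mm³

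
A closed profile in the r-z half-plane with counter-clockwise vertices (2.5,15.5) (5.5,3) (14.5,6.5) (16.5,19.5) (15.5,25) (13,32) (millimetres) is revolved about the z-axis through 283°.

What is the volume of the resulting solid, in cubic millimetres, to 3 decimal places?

Profile (r,z), 6 vertices: (2.5,15.5) (5.5,3) (14.5,6.5) (16.5,19.5) (15.5,25) (13,32)
edge 0: (2.5,15.5)→(5.5,3)  cross = 2.5·3 − 5.5·15.5 = -77.7500; (r_i+r_j)·cross = 8·-77.7500 = -622.0000
edge 1: (5.5,3)→(14.5,6.5)  cross = 5.5·6.5 − 14.5·3 = -7.7500; (r_i+r_j)·cross = 20·-7.7500 = -155.0000
edge 2: (14.5,6.5)→(16.5,19.5)  cross = 14.5·19.5 − 16.5·6.5 = 175.5000; (r_i+r_j)·cross = 31·175.5000 = 5440.5000
edge 3: (16.5,19.5)→(15.5,25)  cross = 16.5·25 − 15.5·19.5 = 110.2500; (r_i+r_j)·cross = 32·110.2500 = 3528.0000
edge 4: (15.5,25)→(13,32)  cross = 15.5·32 − 13·25 = 171.0000; (r_i+r_j)·cross = 28.5·171.0000 = 4873.5000
edge 5: (13,32)→(2.5,15.5)  cross = 13·15.5 − 2.5·32 = 121.5000; (r_i+r_j)·cross = 15.5·121.5000 = 1883.2500
Σcross = 492.7500 → A = |Σcross|/2 = 246.3750 mm²
Σ(r_i+r_j)·cross = 14948.2500 → first moment M = |Σ|/6 = 2491.3750
R_c = M/A = 2491.3750/246.3750 = 10.1121 mm
θ = 283° = 4.939282 rad
V = θ·R_c·A = 4.939282·10.1121·246.3750 = 12305.603 mm³

Volume = 12305.603 mm³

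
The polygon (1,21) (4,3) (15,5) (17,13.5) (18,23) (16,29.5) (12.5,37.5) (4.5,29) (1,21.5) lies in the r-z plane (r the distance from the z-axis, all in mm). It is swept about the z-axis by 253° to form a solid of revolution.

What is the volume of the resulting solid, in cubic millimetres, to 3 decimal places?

Profile (r,z), 9 vertices: (1,21) (4,3) (15,5) (17,13.5) (18,23) (16,29.5) (12.5,37.5) (4.5,29) (1,21.5)
edge 0: (1,21)→(4,3)  cross = 1·3 − 4·21 = -81.0000; (r_i+r_j)·cross = 5·-81.0000 = -405.0000
edge 1: (4,3)→(15,5)  cross = 4·5 − 15·3 = -25.0000; (r_i+r_j)·cross = 19·-25.0000 = -475.0000
edge 2: (15,5)→(17,13.5)  cross = 15·13.5 − 17·5 = 117.5000; (r_i+r_j)·cross = 32·117.5000 = 3760.0000
edge 3: (17,13.5)→(18,23)  cross = 17·23 − 18·13.5 = 148.0000; (r_i+r_j)·cross = 35·148.0000 = 5180.0000
edge 4: (18,23)→(16,29.5)  cross = 18·29.5 − 16·23 = 163.0000; (r_i+r_j)·cross = 34·163.0000 = 5542.0000
edge 5: (16,29.5)→(12.5,37.5)  cross = 16·37.5 − 12.5·29.5 = 231.2500; (r_i+r_j)·cross = 28.5·231.2500 = 6590.6250
edge 6: (12.5,37.5)→(4.5,29)  cross = 12.5·29 − 4.5·37.5 = 193.7500; (r_i+r_j)·cross = 17·193.7500 = 3293.7500
edge 7: (4.5,29)→(1,21.5)  cross = 4.5·21.5 − 1·29 = 67.7500; (r_i+r_j)·cross = 5.5·67.7500 = 372.6250
edge 8: (1,21.5)→(1,21)  cross = 1·21 − 1·21.5 = -0.5000; (r_i+r_j)·cross = 2·-0.5000 = -1.0000
Σcross = 814.7500 → A = |Σcross|/2 = 407.3750 mm²
Σ(r_i+r_j)·cross = 23858.0000 → first moment M = |Σ|/6 = 3976.3333
R_c = M/A = 3976.3333/407.3750 = 9.7609 mm
θ = 253° = 4.415683 rad
V = θ·R_c·A = 4.415683·9.7609·407.3750 = 17558.228 mm³

Volume = 17558.228 mm³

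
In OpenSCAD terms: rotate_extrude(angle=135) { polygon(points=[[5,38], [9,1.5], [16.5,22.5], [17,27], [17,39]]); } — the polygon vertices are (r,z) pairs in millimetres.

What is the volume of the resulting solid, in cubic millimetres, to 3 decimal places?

Profile (r,z), 5 vertices: (5,38) (9,1.5) (16.5,22.5) (17,27) (17,39)
edge 0: (5,38)→(9,1.5)  cross = 5·1.5 − 9·38 = -334.5000; (r_i+r_j)·cross = 14·-334.5000 = -4683.0000
edge 1: (9,1.5)→(16.5,22.5)  cross = 9·22.5 − 16.5·1.5 = 177.7500; (r_i+r_j)·cross = 25.5·177.7500 = 4532.6250
edge 2: (16.5,22.5)→(17,27)  cross = 16.5·27 − 17·22.5 = 63.0000; (r_i+r_j)·cross = 33.5·63.0000 = 2110.5000
edge 3: (17,27)→(17,39)  cross = 17·39 − 17·27 = 204.0000; (r_i+r_j)·cross = 34·204.0000 = 6936.0000
edge 4: (17,39)→(5,38)  cross = 17·38 − 5·39 = 451.0000; (r_i+r_j)·cross = 22·451.0000 = 9922.0000
Σcross = 561.2500 → A = |Σcross|/2 = 280.6250 mm²
Σ(r_i+r_j)·cross = 18818.1250 → first moment M = |Σ|/6 = 3136.3542
R_c = M/A = 3136.3542/280.6250 = 11.1763 mm
θ = 135° = 2.356194 rad
V = θ·R_c·A = 2.356194·11.1763·280.6250 = 7389.860 mm³

Volume = 7389.860 mm³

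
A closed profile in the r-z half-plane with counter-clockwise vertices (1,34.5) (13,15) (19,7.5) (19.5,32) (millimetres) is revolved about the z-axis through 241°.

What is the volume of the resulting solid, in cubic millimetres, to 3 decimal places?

Volume = 13210.233 mm³

Profile (r,z), 4 vertices: (1,34.5) (13,15) (19,7.5) (19.5,32)
edge 0: (1,34.5)→(13,15)  cross = 1·15 − 13·34.5 = -433.5000; (r_i+r_j)·cross = 14·-433.5000 = -6069.0000
edge 1: (13,15)→(19,7.5)  cross = 13·7.5 − 19·15 = -187.5000; (r_i+r_j)·cross = 32·-187.5000 = -6000.0000
edge 2: (19,7.5)→(19.5,32)  cross = 19·32 − 19.5·7.5 = 461.7500; (r_i+r_j)·cross = 38.5·461.7500 = 17777.3750
edge 3: (19.5,32)→(1,34.5)  cross = 19.5·34.5 − 1·32 = 640.7500; (r_i+r_j)·cross = 20.5·640.7500 = 13135.3750
Σcross = 481.5000 → A = |Σcross|/2 = 240.7500 mm²
Σ(r_i+r_j)·cross = 18843.7500 → first moment M = |Σ|/6 = 3140.6250
R_c = M/A = 3140.6250/240.7500 = 13.0452 mm
θ = 241° = 4.206243 rad
V = θ·R_c·A = 4.206243·13.0452·240.7500 = 13210.233 mm³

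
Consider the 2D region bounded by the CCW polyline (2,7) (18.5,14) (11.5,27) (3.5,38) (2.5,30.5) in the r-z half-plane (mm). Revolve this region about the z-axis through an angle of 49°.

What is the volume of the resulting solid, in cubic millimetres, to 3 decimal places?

Profile (r,z), 5 vertices: (2,7) (18.5,14) (11.5,27) (3.5,38) (2.5,30.5)
edge 0: (2,7)→(18.5,14)  cross = 2·14 − 18.5·7 = -101.5000; (r_i+r_j)·cross = 20.5·-101.5000 = -2080.7500
edge 1: (18.5,14)→(11.5,27)  cross = 18.5·27 − 11.5·14 = 338.5000; (r_i+r_j)·cross = 30·338.5000 = 10155.0000
edge 2: (11.5,27)→(3.5,38)  cross = 11.5·38 − 3.5·27 = 342.5000; (r_i+r_j)·cross = 15·342.5000 = 5137.5000
edge 3: (3.5,38)→(2.5,30.5)  cross = 3.5·30.5 − 2.5·38 = 11.7500; (r_i+r_j)·cross = 6·11.7500 = 70.5000
edge 4: (2.5,30.5)→(2,7)  cross = 2.5·7 − 2·30.5 = -43.5000; (r_i+r_j)·cross = 4.5·-43.5000 = -195.7500
Σcross = 547.7500 → A = |Σcross|/2 = 273.8750 mm²
Σ(r_i+r_j)·cross = 13086.5000 → first moment M = |Σ|/6 = 2181.0833
R_c = M/A = 2181.0833/273.8750 = 7.9638 mm
θ = 49° = 0.855211 rad
V = θ·R_c·A = 0.855211·7.9638·273.8750 = 1865.287 mm³

Volume = 1865.287 mm³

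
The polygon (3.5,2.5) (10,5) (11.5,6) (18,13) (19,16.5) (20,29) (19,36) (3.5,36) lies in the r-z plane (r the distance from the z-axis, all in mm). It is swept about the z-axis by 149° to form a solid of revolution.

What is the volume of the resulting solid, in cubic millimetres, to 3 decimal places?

Volume = 12990.134 mm³

Profile (r,z), 8 vertices: (3.5,2.5) (10,5) (11.5,6) (18,13) (19,16.5) (20,29) (19,36) (3.5,36)
edge 0: (3.5,2.5)→(10,5)  cross = 3.5·5 − 10·2.5 = -7.5000; (r_i+r_j)·cross = 13.5·-7.5000 = -101.2500
edge 1: (10,5)→(11.5,6)  cross = 10·6 − 11.5·5 = 2.5000; (r_i+r_j)·cross = 21.5·2.5000 = 53.7500
edge 2: (11.5,6)→(18,13)  cross = 11.5·13 − 18·6 = 41.5000; (r_i+r_j)·cross = 29.5·41.5000 = 1224.2500
edge 3: (18,13)→(19,16.5)  cross = 18·16.5 − 19·13 = 50.0000; (r_i+r_j)·cross = 37·50.0000 = 1850.0000
edge 4: (19,16.5)→(20,29)  cross = 19·29 − 20·16.5 = 221.0000; (r_i+r_j)·cross = 39·221.0000 = 8619.0000
edge 5: (20,29)→(19,36)  cross = 20·36 − 19·29 = 169.0000; (r_i+r_j)·cross = 39·169.0000 = 6591.0000
edge 6: (19,36)→(3.5,36)  cross = 19·36 − 3.5·36 = 558.0000; (r_i+r_j)·cross = 22.5·558.0000 = 12555.0000
edge 7: (3.5,36)→(3.5,2.5)  cross = 3.5·2.5 − 3.5·36 = -117.2500; (r_i+r_j)·cross = 7·-117.2500 = -820.7500
Σcross = 917.2500 → A = |Σcross|/2 = 458.6250 mm²
Σ(r_i+r_j)·cross = 29971.0000 → first moment M = |Σ|/6 = 4995.1667
R_c = M/A = 4995.1667/458.6250 = 10.8916 mm
θ = 149° = 2.600541 rad
V = θ·R_c·A = 2.600541·10.8916·458.6250 = 12990.134 mm³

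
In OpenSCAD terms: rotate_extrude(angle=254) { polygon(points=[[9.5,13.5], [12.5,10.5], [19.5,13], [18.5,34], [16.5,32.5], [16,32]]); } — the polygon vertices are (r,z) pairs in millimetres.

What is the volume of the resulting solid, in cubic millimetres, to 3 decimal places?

Profile (r,z), 6 vertices: (9.5,13.5) (12.5,10.5) (19.5,13) (18.5,34) (16.5,32.5) (16,32)
edge 0: (9.5,13.5)→(12.5,10.5)  cross = 9.5·10.5 − 12.5·13.5 = -69.0000; (r_i+r_j)·cross = 22·-69.0000 = -1518.0000
edge 1: (12.5,10.5)→(19.5,13)  cross = 12.5·13 − 19.5·10.5 = -42.2500; (r_i+r_j)·cross = 32·-42.2500 = -1352.0000
edge 2: (19.5,13)→(18.5,34)  cross = 19.5·34 − 18.5·13 = 422.5000; (r_i+r_j)·cross = 38·422.5000 = 16055.0000
edge 3: (18.5,34)→(16.5,32.5)  cross = 18.5·32.5 − 16.5·34 = 40.2500; (r_i+r_j)·cross = 35·40.2500 = 1408.7500
edge 4: (16.5,32.5)→(16,32)  cross = 16.5·32 − 16·32.5 = 8.0000; (r_i+r_j)·cross = 32.5·8.0000 = 260.0000
edge 5: (16,32)→(9.5,13.5)  cross = 16·13.5 − 9.5·32 = -88.0000; (r_i+r_j)·cross = 25.5·-88.0000 = -2244.0000
Σcross = 271.5000 → A = |Σcross|/2 = 135.7500 mm²
Σ(r_i+r_j)·cross = 12609.7500 → first moment M = |Σ|/6 = 2101.6250
R_c = M/A = 2101.6250/135.7500 = 15.4816 mm
θ = 254° = 4.433136 rad
V = θ·R_c·A = 4.433136·15.4816·135.7500 = 9316.790 mm³

Volume = 9316.790 mm³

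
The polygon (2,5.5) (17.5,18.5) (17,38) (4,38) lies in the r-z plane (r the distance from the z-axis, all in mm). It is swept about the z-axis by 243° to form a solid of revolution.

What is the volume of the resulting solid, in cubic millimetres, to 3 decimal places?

Volume = 14834.748 mm³

Profile (r,z), 4 vertices: (2,5.5) (17.5,18.5) (17,38) (4,38)
edge 0: (2,5.5)→(17.5,18.5)  cross = 2·18.5 − 17.5·5.5 = -59.2500; (r_i+r_j)·cross = 19.5·-59.2500 = -1155.3750
edge 1: (17.5,18.5)→(17,38)  cross = 17.5·38 − 17·18.5 = 350.5000; (r_i+r_j)·cross = 34.5·350.5000 = 12092.2500
edge 2: (17,38)→(4,38)  cross = 17·38 − 4·38 = 494.0000; (r_i+r_j)·cross = 21·494.0000 = 10374.0000
edge 3: (4,38)→(2,5.5)  cross = 4·5.5 − 2·38 = -54.0000; (r_i+r_j)·cross = 6·-54.0000 = -324.0000
Σcross = 731.2500 → A = |Σcross|/2 = 365.6250 mm²
Σ(r_i+r_j)·cross = 20986.8750 → first moment M = |Σ|/6 = 3497.8125
R_c = M/A = 3497.8125/365.6250 = 9.5667 mm
θ = 243° = 4.241150 rad
V = θ·R_c·A = 4.241150·9.5667·365.6250 = 14834.748 mm³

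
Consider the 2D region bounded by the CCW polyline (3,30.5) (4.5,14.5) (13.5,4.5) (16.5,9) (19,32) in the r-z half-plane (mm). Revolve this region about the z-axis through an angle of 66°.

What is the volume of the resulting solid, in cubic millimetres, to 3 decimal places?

Volume = 4005.960 mm³

Profile (r,z), 5 vertices: (3,30.5) (4.5,14.5) (13.5,4.5) (16.5,9) (19,32)
edge 0: (3,30.5)→(4.5,14.5)  cross = 3·14.5 − 4.5·30.5 = -93.7500; (r_i+r_j)·cross = 7.5·-93.7500 = -703.1250
edge 1: (4.5,14.5)→(13.5,4.5)  cross = 4.5·4.5 − 13.5·14.5 = -175.5000; (r_i+r_j)·cross = 18·-175.5000 = -3159.0000
edge 2: (13.5,4.5)→(16.5,9)  cross = 13.5·9 − 16.5·4.5 = 47.2500; (r_i+r_j)·cross = 30·47.2500 = 1417.5000
edge 3: (16.5,9)→(19,32)  cross = 16.5·32 − 19·9 = 357.0000; (r_i+r_j)·cross = 35.5·357.0000 = 12673.5000
edge 4: (19,32)→(3,30.5)  cross = 19·30.5 − 3·32 = 483.5000; (r_i+r_j)·cross = 22·483.5000 = 10637.0000
Σcross = 618.5000 → A = |Σcross|/2 = 309.2500 mm²
Σ(r_i+r_j)·cross = 20865.8750 → first moment M = |Σ|/6 = 3477.6458
R_c = M/A = 3477.6458/309.2500 = 11.2454 mm
θ = 66° = 1.151917 rad
V = θ·R_c·A = 1.151917·11.2454·309.2500 = 4005.960 mm³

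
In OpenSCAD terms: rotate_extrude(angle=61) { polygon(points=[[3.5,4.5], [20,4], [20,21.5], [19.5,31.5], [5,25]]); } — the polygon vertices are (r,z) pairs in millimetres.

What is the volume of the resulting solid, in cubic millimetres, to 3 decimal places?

Volume = 4980.991 mm³

Profile (r,z), 5 vertices: (3.5,4.5) (20,4) (20,21.5) (19.5,31.5) (5,25)
edge 0: (3.5,4.5)→(20,4)  cross = 3.5·4 − 20·4.5 = -76.0000; (r_i+r_j)·cross = 23.5·-76.0000 = -1786.0000
edge 1: (20,4)→(20,21.5)  cross = 20·21.5 − 20·4 = 350.0000; (r_i+r_j)·cross = 40·350.0000 = 14000.0000
edge 2: (20,21.5)→(19.5,31.5)  cross = 20·31.5 − 19.5·21.5 = 210.7500; (r_i+r_j)·cross = 39.5·210.7500 = 8324.6250
edge 3: (19.5,31.5)→(5,25)  cross = 19.5·25 − 5·31.5 = 330.0000; (r_i+r_j)·cross = 24.5·330.0000 = 8085.0000
edge 4: (5,25)→(3.5,4.5)  cross = 5·4.5 − 3.5·25 = -65.0000; (r_i+r_j)·cross = 8.5·-65.0000 = -552.5000
Σcross = 749.7500 → A = |Σcross|/2 = 374.8750 mm²
Σ(r_i+r_j)·cross = 28071.1250 → first moment M = |Σ|/6 = 4678.5208
R_c = M/A = 4678.5208/374.8750 = 12.4802 mm
θ = 61° = 1.064651 rad
V = θ·R_c·A = 1.064651·12.4802·374.8750 = 4980.991 mm³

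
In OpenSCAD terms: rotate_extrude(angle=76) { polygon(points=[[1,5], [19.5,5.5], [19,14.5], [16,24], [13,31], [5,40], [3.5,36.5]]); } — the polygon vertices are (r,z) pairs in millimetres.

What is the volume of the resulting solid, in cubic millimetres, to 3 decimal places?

Profile (r,z), 7 vertices: (1,5) (19.5,5.5) (19,14.5) (16,24) (13,31) (5,40) (3.5,36.5)
edge 0: (1,5)→(19.5,5.5)  cross = 1·5.5 − 19.5·5 = -92.0000; (r_i+r_j)·cross = 20.5·-92.0000 = -1886.0000
edge 1: (19.5,5.5)→(19,14.5)  cross = 19.5·14.5 − 19·5.5 = 178.2500; (r_i+r_j)·cross = 38.5·178.2500 = 6862.6250
edge 2: (19,14.5)→(16,24)  cross = 19·24 − 16·14.5 = 224.0000; (r_i+r_j)·cross = 35·224.0000 = 7840.0000
edge 3: (16,24)→(13,31)  cross = 16·31 − 13·24 = 184.0000; (r_i+r_j)·cross = 29·184.0000 = 5336.0000
edge 4: (13,31)→(5,40)  cross = 13·40 − 5·31 = 365.0000; (r_i+r_j)·cross = 18·365.0000 = 6570.0000
edge 5: (5,40)→(3.5,36.5)  cross = 5·36.5 − 3.5·40 = 42.5000; (r_i+r_j)·cross = 8.5·42.5000 = 361.2500
edge 6: (3.5,36.5)→(1,5)  cross = 3.5·5 − 1·36.5 = -19.0000; (r_i+r_j)·cross = 4.5·-19.0000 = -85.5000
Σcross = 882.7500 → A = |Σcross|/2 = 441.3750 mm²
Σ(r_i+r_j)·cross = 24998.3750 → first moment M = |Σ|/6 = 4166.3958
R_c = M/A = 4166.3958/441.3750 = 9.4396 mm
θ = 76° = 1.326450 rad
V = θ·R_c·A = 1.326450·9.4396·441.3750 = 5526.517 mm³

Volume = 5526.517 mm³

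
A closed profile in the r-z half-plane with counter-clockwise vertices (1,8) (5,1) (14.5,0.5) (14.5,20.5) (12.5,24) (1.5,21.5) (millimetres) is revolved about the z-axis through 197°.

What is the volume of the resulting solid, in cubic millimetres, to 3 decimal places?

Volume = 7824.422 mm³

Profile (r,z), 6 vertices: (1,8) (5,1) (14.5,0.5) (14.5,20.5) (12.5,24) (1.5,21.5)
edge 0: (1,8)→(5,1)  cross = 1·1 − 5·8 = -39.0000; (r_i+r_j)·cross = 6·-39.0000 = -234.0000
edge 1: (5,1)→(14.5,0.5)  cross = 5·0.5 − 14.5·1 = -12.0000; (r_i+r_j)·cross = 19.5·-12.0000 = -234.0000
edge 2: (14.5,0.5)→(14.5,20.5)  cross = 14.5·20.5 − 14.5·0.5 = 290.0000; (r_i+r_j)·cross = 29·290.0000 = 8410.0000
edge 3: (14.5,20.5)→(12.5,24)  cross = 14.5·24 − 12.5·20.5 = 91.7500; (r_i+r_j)·cross = 27·91.7500 = 2477.2500
edge 4: (12.5,24)→(1.5,21.5)  cross = 12.5·21.5 − 1.5·24 = 232.7500; (r_i+r_j)·cross = 14·232.7500 = 3258.5000
edge 5: (1.5,21.5)→(1,8)  cross = 1.5·8 − 1·21.5 = -9.5000; (r_i+r_j)·cross = 2.5·-9.5000 = -23.7500
Σcross = 554.0000 → A = |Σcross|/2 = 277.0000 mm²
Σ(r_i+r_j)·cross = 13654.0000 → first moment M = |Σ|/6 = 2275.6667
R_c = M/A = 2275.6667/277.0000 = 8.2154 mm
θ = 197° = 3.438299 rad
V = θ·R_c·A = 3.438299·8.2154·277.0000 = 7824.422 mm³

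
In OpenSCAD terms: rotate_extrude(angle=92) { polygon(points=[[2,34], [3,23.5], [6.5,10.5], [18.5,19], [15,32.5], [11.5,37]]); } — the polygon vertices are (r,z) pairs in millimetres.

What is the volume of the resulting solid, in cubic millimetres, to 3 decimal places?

Volume = 4410.699 mm³

Profile (r,z), 6 vertices: (2,34) (3,23.5) (6.5,10.5) (18.5,19) (15,32.5) (11.5,37)
edge 0: (2,34)→(3,23.5)  cross = 2·23.5 − 3·34 = -55.0000; (r_i+r_j)·cross = 5·-55.0000 = -275.0000
edge 1: (3,23.5)→(6.5,10.5)  cross = 3·10.5 − 6.5·23.5 = -121.2500; (r_i+r_j)·cross = 9.5·-121.2500 = -1151.8750
edge 2: (6.5,10.5)→(18.5,19)  cross = 6.5·19 − 18.5·10.5 = -70.7500; (r_i+r_j)·cross = 25·-70.7500 = -1768.7500
edge 3: (18.5,19)→(15,32.5)  cross = 18.5·32.5 − 15·19 = 316.2500; (r_i+r_j)·cross = 33.5·316.2500 = 10594.3750
edge 4: (15,32.5)→(11.5,37)  cross = 15·37 − 11.5·32.5 = 181.2500; (r_i+r_j)·cross = 26.5·181.2500 = 4803.1250
edge 5: (11.5,37)→(2,34)  cross = 11.5·34 − 2·37 = 317.0000; (r_i+r_j)·cross = 13.5·317.0000 = 4279.5000
Σcross = 567.5000 → A = |Σcross|/2 = 283.7500 mm²
Σ(r_i+r_j)·cross = 16481.3750 → first moment M = |Σ|/6 = 2746.8958
R_c = M/A = 2746.8958/283.7500 = 9.6807 mm
θ = 92° = 1.605703 rad
V = θ·R_c·A = 1.605703·9.6807·283.7500 = 4410.699 mm³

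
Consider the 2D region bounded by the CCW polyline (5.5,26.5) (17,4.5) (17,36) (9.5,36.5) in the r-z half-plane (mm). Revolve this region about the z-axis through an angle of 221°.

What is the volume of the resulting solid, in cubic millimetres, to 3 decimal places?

Profile (r,z), 4 vertices: (5.5,26.5) (17,4.5) (17,36) (9.5,36.5)
edge 0: (5.5,26.5)→(17,4.5)  cross = 5.5·4.5 − 17·26.5 = -425.7500; (r_i+r_j)·cross = 22.5·-425.7500 = -9579.3750
edge 1: (17,4.5)→(17,36)  cross = 17·36 − 17·4.5 = 535.5000; (r_i+r_j)·cross = 34·535.5000 = 18207.0000
edge 2: (17,36)→(9.5,36.5)  cross = 17·36.5 − 9.5·36 = 278.5000; (r_i+r_j)·cross = 26.5·278.5000 = 7380.2500
edge 3: (9.5,36.5)→(5.5,26.5)  cross = 9.5·26.5 − 5.5·36.5 = 51.0000; (r_i+r_j)·cross = 15·51.0000 = 765.0000
Σcross = 439.2500 → A = |Σcross|/2 = 219.6250 mm²
Σ(r_i+r_j)·cross = 16772.8750 → first moment M = |Σ|/6 = 2795.4792
R_c = M/A = 2795.4792/219.6250 = 12.7284 mm
θ = 221° = 3.857178 rad
V = θ·R_c·A = 3.857178·12.7284·219.6250 = 10782.660 mm³

Volume = 10782.660 mm³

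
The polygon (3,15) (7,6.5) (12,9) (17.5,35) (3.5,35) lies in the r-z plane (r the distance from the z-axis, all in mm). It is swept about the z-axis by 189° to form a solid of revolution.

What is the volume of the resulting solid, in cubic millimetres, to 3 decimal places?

Volume = 9100.212 mm³

Profile (r,z), 5 vertices: (3,15) (7,6.5) (12,9) (17.5,35) (3.5,35)
edge 0: (3,15)→(7,6.5)  cross = 3·6.5 − 7·15 = -85.5000; (r_i+r_j)·cross = 10·-85.5000 = -855.0000
edge 1: (7,6.5)→(12,9)  cross = 7·9 − 12·6.5 = -15.0000; (r_i+r_j)·cross = 19·-15.0000 = -285.0000
edge 2: (12,9)→(17.5,35)  cross = 12·35 − 17.5·9 = 262.5000; (r_i+r_j)·cross = 29.5·262.5000 = 7743.7500
edge 3: (17.5,35)→(3.5,35)  cross = 17.5·35 − 3.5·35 = 490.0000; (r_i+r_j)·cross = 21·490.0000 = 10290.0000
edge 4: (3.5,35)→(3,15)  cross = 3.5·15 − 3·35 = -52.5000; (r_i+r_j)·cross = 6.5·-52.5000 = -341.2500
Σcross = 599.5000 → A = |Σcross|/2 = 299.7500 mm²
Σ(r_i+r_j)·cross = 16552.5000 → first moment M = |Σ|/6 = 2758.7500
R_c = M/A = 2758.7500/299.7500 = 9.2035 mm
θ = 189° = 3.298672 rad
V = θ·R_c·A = 3.298672·9.2035·299.7500 = 9100.212 mm³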